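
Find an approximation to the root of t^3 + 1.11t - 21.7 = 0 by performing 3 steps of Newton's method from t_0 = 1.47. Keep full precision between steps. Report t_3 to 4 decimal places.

f'(t) = 3t^2 + 1.11
t_0 = 1.470000: f = -16.891777, f' = 7.592700 → t_1 = 1.470000 - (-16.891777)/(7.592700) = 3.694739
t_1 = 3.694739: f = 32.838405, f' = 42.063292 → t_2 = 3.694739 - (32.838405)/(42.063292) = 2.914049
t_2 = 2.914049: f = 6.279767, f' = 26.585042 → t_3 = 2.914049 - (6.279767)/(26.585042) = 2.677835

2.6778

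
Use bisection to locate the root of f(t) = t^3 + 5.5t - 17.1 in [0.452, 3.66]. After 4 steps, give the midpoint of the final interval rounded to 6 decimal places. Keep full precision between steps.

f(0.452000) = -14.521655, f(3.660000) = 52.057896 (opposite signs)
step 1: m = 2.056000, f(m) = 2.898992 > 0 → root in [0.452000, 2.056000]
step 2: m = 1.254000, f(m) = -8.231065 < 0 → root in [1.254000, 2.056000]
step 3: m = 1.655000, f(m) = -3.464414 < 0 → root in [1.655000, 2.056000]
step 4: m = 1.855500, f(m) = -0.506486 < 0 → root in [1.855500, 2.056000]
Midpoint of [1.855500, 2.056000] = 1.955750

1.955750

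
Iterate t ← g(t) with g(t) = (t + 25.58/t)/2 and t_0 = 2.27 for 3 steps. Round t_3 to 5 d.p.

t_1 = g(2.270000) = 6.769361
t_2 = g(6.769361) = 5.274076
t_3 = g(5.274076) = 5.062107

5.06211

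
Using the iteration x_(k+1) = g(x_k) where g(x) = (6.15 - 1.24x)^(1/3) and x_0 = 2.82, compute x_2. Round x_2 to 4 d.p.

x_1 = g(2.820000) = 1.384384
x_2 = g(1.384384) = 1.642774

1.6428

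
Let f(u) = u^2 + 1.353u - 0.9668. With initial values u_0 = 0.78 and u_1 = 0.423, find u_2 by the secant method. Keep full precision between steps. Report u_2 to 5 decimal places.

f(u_0) = 0.696940, f(u_1) = -0.215552
u_2 = 0.423000 - (-0.215552)·(0.423000 - 0.780000)/(-0.215552 - (0.696940)) = 0.507332; f(u_2) = -0.022995

0.50733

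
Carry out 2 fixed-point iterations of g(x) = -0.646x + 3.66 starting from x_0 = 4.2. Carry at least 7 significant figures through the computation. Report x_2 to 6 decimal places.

3.048367

x_1 = g(4.200000) = 0.946800
x_2 = g(0.946800) = 3.048367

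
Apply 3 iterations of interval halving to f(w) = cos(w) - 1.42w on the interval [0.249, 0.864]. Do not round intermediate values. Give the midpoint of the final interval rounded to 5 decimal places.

f(0.249000) = 0.615579, f(0.864000) = -0.577479 (opposite signs)
step 1: m = 0.556500, f(m) = 0.058879 > 0 → root in [0.556500, 0.864000]
step 2: m = 0.710250, f(m) = -0.250356 < 0 → root in [0.556500, 0.710250]
step 3: m = 0.633375, f(m) = -0.093358 < 0 → root in [0.556500, 0.633375]
Midpoint of [0.556500, 0.633375] = 0.594938

0.59494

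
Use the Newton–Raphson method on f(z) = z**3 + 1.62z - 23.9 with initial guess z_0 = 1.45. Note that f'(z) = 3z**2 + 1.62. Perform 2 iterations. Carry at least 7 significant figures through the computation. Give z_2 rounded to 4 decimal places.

2.9671

Newton update: z ← z − f(z)/f'(z).
z_0 = 1.450000: f = -18.502375, f' = 7.927500 → z_1 = 1.450000 - (-18.502375)/(7.927500) = 3.783948
z_1 = 3.783948: f = 36.409569, f' = 44.574794 → z_2 = 3.783948 - (36.409569)/(44.574794) = 2.967129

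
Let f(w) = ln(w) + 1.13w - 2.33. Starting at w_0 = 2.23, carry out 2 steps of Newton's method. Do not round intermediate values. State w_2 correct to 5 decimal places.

f'(w) = 1/w + 1.13
w_0 = 2.230000: f = 0.991902, f' = 1.578430 → w_1 = 2.230000 - (0.991902)/(1.578430) = 1.601590
w_1 = 1.601590: f = -0.049207, f' = 1.754380 → w_2 = 1.601590 - (-0.049207)/(1.754380) = 1.629638

1.62964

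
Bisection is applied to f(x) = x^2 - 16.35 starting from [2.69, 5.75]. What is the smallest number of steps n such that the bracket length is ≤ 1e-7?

25

Initial width b − a = 5.75 − 2.69 = 3.060000.
After n steps the width is (b−a)/2^n; need (b−a)/2^n ≤ 1e-7.
So n ≥ log₂(3.060000/1e-7) = log₂(30600000.0000) ≈ 24.8670.
Hence n = 25.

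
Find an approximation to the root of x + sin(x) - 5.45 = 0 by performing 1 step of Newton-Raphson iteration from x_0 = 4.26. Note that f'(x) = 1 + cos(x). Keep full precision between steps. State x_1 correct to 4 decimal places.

x_0 = 4.260000: f = -2.089405, f' = 0.562885 → x_1 = 4.260000 - (-2.089405)/(0.562885) = 7.971961

7.9720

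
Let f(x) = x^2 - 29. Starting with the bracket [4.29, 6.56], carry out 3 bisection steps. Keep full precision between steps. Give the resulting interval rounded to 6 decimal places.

[5.141250, 5.425000]

f(4.290000) = -10.595900, f(6.560000) = 14.033600 (opposite signs)
step 1: m = 5.425000, f(m) = 0.430625 > 0 → root in [4.290000, 5.425000]
step 2: m = 4.857500, f(m) = -5.404694 < 0 → root in [4.857500, 5.425000]
step 3: m = 5.141250, f(m) = -2.567548 < 0 → root in [5.141250, 5.425000]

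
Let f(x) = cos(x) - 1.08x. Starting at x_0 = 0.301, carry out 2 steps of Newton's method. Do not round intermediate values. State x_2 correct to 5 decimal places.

Newton update: x ← x − f(x)/f'(x).
f'(x) = -sin(x) - 1.08
x_0 = 0.301000: f = 0.629960, f' = -1.376475 → x_1 = 0.301000 - (0.629960)/(-1.376475) = 0.758662
x_1 = 0.758662: f = -0.093598, f' = -1.767951 → x_2 = 0.758662 - (-0.093598)/(-1.767951) = 0.705721

0.70572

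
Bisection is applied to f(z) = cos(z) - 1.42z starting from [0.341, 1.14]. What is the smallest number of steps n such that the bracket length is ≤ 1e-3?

10

Initial width b − a = 1.14 − 0.341 = 0.799000.
After n steps the width is (b−a)/2^n; need (b−a)/2^n ≤ 1e-3.
So n ≥ log₂(0.799000/1e-3) = log₂(799.0000) ≈ 9.6421.
Hence n = 10.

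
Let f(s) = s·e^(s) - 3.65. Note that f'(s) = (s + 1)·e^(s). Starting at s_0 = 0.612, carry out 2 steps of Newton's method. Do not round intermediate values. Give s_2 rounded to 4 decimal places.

s_0 = 0.612000: f = -2.521401, f' = 2.972715 → s_1 = 0.612000 - (-2.521401)/(2.972715) = 1.460181
s_1 = 1.460181: f = 2.638621, f' = 10.595361 → s_2 = 1.460181 - (2.638621)/(10.595361) = 1.211146

1.2111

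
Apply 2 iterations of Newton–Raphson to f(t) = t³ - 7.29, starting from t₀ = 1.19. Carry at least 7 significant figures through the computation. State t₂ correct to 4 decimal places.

2.0588

Newton update: t ← t − f(t)/f'(t).
f'(t) = 3t²
t_0 = 1.190000: f = -5.604841, f' = 4.248300 → t_1 = 1.190000 - (-5.604841)/(4.248300) = 2.509314
t_1 = 2.509314: f = 8.510286, f' = 18.889968 → t_2 = 2.509314 - (8.510286)/(18.889968) = 2.058795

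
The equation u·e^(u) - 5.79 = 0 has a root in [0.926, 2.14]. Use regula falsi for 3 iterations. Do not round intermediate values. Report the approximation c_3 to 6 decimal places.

f(0.926000) = -3.452414, f(2.140000) = 12.398797
step 1: c = 1.190411, f(c) = -1.875416 < 0 → new bracket [1.190411, 2.140000]
step 2: c = 1.315172, f(c) = -0.890466 < 0 → new bracket [1.315172, 2.140000]
step 3: c = 1.370441, f(c) = -0.394454 < 0 → new bracket [1.370441, 2.140000]

1.370441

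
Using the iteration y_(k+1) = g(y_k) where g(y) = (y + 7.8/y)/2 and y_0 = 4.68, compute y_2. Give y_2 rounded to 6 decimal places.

y_1 = g(4.680000) = 3.173333
y_2 = g(3.173333) = 2.815658

2.815658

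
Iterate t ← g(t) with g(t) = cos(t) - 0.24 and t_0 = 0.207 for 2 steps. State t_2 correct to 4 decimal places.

0.4994

t_1 = g(0.207000) = 0.738652
t_2 = g(0.738652) = 0.499377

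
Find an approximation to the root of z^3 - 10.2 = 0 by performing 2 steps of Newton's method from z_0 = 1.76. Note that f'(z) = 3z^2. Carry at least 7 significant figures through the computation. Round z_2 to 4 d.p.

z_0 = 1.760000: f = -4.748224, f' = 9.292800 → z_1 = 1.760000 - (-4.748224)/(9.292800) = 2.270957
z_1 = 2.270957: f = 1.511888, f' = 15.471741 → z_2 = 2.270957 - (1.511888)/(15.471741) = 2.173238

2.1732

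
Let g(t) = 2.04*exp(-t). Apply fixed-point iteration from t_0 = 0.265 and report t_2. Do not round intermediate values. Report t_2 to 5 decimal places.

t_1 = g(0.265000) = 1.565100
t_2 = g(1.565100) = 0.426497

0.42650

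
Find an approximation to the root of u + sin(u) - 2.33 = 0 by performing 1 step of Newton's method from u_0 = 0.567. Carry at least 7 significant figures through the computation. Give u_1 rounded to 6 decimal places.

1.231977

f'(u) = 1 + cos(u)
u_0 = 0.567000: f = -1.225896, f' = 1.843516 → u_1 = 0.567000 - (-1.225896)/(1.843516) = 1.231977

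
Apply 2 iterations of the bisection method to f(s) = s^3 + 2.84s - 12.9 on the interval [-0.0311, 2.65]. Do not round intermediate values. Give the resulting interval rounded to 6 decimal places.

f(-0.031100) = -12.988354, f(2.650000) = 13.235625 (opposite signs)
step 1: m = 1.309450, f(m) = -6.935901 < 0 → root in [1.309450, 2.650000]
step 2: m = 1.979725, f(m) = 0.481577 > 0 → root in [1.309450, 1.979725]

[1.309450, 1.979725]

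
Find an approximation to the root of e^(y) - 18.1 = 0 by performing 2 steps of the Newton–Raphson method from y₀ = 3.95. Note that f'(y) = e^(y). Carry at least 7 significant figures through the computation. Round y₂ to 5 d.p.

2.96709

y_0 = 3.950000: f = 33.835367, f' = 51.935367 → y_1 = 3.950000 - (33.835367)/(51.935367) = 3.298510
y_1 = 3.298510: f = 8.972274, f' = 27.072274 → y_2 = 3.298510 - (8.972274)/(27.072274) = 2.967091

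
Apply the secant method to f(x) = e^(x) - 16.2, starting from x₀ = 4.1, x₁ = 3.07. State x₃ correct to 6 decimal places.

2.804024

Secant update: x_(k+1) = x_k − f(x_k)·(x_k − x_(k-1))/(f(x_k) − f(x_(k-1))).
f(x_0) = 44.140288, f(x_1) = 5.341903
x_2 = 3.070000 - (5.341903)·(3.070000 - 4.100000)/(5.341903 - (44.140288)) = 2.928186; f(x_2) = 2.493687
x_3 = 2.928186 - (2.493687)·(2.928186 - 3.070000)/(2.493687 - (5.341903)) = 2.804024; f(x_3) = 0.310952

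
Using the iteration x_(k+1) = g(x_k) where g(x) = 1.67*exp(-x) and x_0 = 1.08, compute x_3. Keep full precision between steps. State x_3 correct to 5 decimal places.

0.64770

x_1 = g(1.080000) = 0.567125
x_2 = g(0.567125) = 0.947147
x_3 = g(0.947147) = 0.647703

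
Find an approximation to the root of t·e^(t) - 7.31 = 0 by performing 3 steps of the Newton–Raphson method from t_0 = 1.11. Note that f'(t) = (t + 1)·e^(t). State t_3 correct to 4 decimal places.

Newton update: t ← t − f(t)/f'(t).
t_0 = 1.110000: f = -3.941862, f' = 6.402496 → t_1 = 1.110000 - (-3.941862)/(6.402496) = 1.725676
t_1 = 1.725676: f = 2.381940, f' = 15.308255 → t_2 = 1.725676 - (2.381940)/(15.308255) = 1.570077
t_2 = 1.570077: f = 0.237394, f' = 12.354415 → t_3 = 1.570077 - (0.237394)/(12.354415) = 1.550862

1.5509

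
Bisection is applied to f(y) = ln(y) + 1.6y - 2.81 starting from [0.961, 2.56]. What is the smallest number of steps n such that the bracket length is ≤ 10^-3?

11

Initial width b − a = 2.56 − 0.961 = 1.599000.
After n steps the width is (b−a)/2^n; need (b−a)/2^n ≤ 10^-3.
So n ≥ log₂(1.599000/10^-3) = log₂(1599.0000) ≈ 10.6430.
Hence n = 11.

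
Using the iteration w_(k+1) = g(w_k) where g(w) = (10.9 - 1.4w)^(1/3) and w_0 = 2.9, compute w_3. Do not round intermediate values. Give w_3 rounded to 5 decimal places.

w_1 = g(2.900000) = 1.898244
w_2 = g(1.898244) = 2.020004
w_3 = g(2.020004) = 2.005982

2.00598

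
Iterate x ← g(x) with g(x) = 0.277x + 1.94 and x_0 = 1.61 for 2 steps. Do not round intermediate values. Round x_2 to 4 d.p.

2.6009

x_1 = g(1.610000) = 2.385970
x_2 = g(2.385970) = 2.600914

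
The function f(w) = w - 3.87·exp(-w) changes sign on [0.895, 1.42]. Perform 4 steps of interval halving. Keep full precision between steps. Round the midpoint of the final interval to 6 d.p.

1.173906

f(0.895000) = -0.686311, f(1.420000) = 0.484567 (opposite signs)
step 1: m = 1.157500, f(m) = -0.058728 < 0 → root in [1.157500, 1.420000]
step 2: m = 1.288750, f(m) = 0.222120 > 0 → root in [1.157500, 1.288750]
step 3: m = 1.223125, f(m) = 0.084149 > 0 → root in [1.157500, 1.223125]
step 4: m = 1.190313, f(m) = 0.013344 > 0 → root in [1.157500, 1.190313]
Midpoint of [1.157500, 1.190313] = 1.173906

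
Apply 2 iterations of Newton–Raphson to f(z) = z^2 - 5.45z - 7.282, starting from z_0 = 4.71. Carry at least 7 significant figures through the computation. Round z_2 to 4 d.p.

6.6392

Newton update: z ← z − f(z)/f'(z).
f'(z) = 2z - 5.45
z_0 = 4.710000: f = -10.767400, f' = 3.970000 → z_1 = 4.710000 - (-10.767400)/(3.970000) = 7.422191
z_1 = 7.422191: f = 7.355982, f' = 9.394383 → z_2 = 7.422191 - (7.355982)/(9.394383) = 6.639172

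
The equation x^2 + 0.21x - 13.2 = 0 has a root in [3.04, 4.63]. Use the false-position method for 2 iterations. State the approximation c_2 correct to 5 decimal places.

f(3.040000) = -3.320000, f(4.630000) = 9.209200
step 1: c = 3.461320, f(c) = -0.492388 < 0 → new bracket [3.461320, 4.630000]
step 2: c = 3.520634, f(c) = -0.065801 < 0 → new bracket [3.520634, 4.630000]

3.52063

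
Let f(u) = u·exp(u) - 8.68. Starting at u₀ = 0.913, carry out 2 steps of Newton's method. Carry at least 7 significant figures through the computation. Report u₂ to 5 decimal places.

1.84279

f'(u) = (u + 1)·exp(u)
u_0 = 0.913000: f = -6.404999, f' = 4.766788 → u_1 = 0.913000 - (-6.404999)/(4.766788) = 2.256672
u_1 = 2.256672: f = 12.874033, f' = 31.105281 → u_2 = 2.256672 - (12.874033)/(31.105281) = 1.842786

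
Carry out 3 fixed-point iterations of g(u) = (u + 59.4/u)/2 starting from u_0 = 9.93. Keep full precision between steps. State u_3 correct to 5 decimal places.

u_1 = g(9.930000) = 7.955937
u_2 = g(7.955937) = 7.711030
u_3 = g(7.711030) = 7.707141

7.70714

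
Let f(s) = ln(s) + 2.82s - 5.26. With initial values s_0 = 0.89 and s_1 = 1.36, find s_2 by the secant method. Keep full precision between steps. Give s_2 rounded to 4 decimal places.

Secant update: s_(k+1) = s_k − f(s_k)·(s_k − s_(k-1))/(f(s_k) − f(s_(k-1))).
f(s_0) = -2.866734, f(s_1) = -1.117315
s_2 = 1.360000 - (-1.117315)·(1.360000 - 0.890000)/(-1.117315 - (-2.866734)) = 1.660179; f(s_2) = -0.071371

1.6602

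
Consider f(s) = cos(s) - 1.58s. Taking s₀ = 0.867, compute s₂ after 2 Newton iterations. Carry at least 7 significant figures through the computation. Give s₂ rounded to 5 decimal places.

f'(s) = -sin(s) - 1.58
s_0 = 0.867000: f = -0.722743, f' = -2.342391 → s_1 = 0.867000 - (-0.722743)/(-2.342391) = 0.558451
s_1 = 0.558451: f = -0.034275, f' = -2.109873 → s_2 = 0.558451 - (-0.034275)/(-2.109873) = 0.542206

0.54221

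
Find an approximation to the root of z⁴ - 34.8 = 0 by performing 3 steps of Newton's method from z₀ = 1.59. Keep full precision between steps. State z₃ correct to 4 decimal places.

2.4801

Newton update: z ← z − f(z)/f'(z).
f'(z) = 4z³
z_0 = 1.590000: f = -28.408710, f' = 16.078716 → z_1 = 1.590000 - (-28.408710)/(16.078716) = 3.356852
z_1 = 3.356852: f = 92.178075, f' = 151.306138 → z_2 = 3.356852 - (92.178075)/(151.306138) = 2.747636
z_2 = 2.747636: f = 22.195023, f' = 82.973172 → z_3 = 2.747636 - (22.195023)/(82.973172) = 2.480140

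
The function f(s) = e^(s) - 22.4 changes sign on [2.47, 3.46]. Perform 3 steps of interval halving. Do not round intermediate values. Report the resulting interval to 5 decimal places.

[3.08875, 3.21250]

f(2.470000) = -10.577553, f(3.460000) = 9.416977 (opposite signs)
step 1: m = 2.965000, f(m) = -3.005297 < 0 → root in [2.965000, 3.460000]
step 2: m = 3.212500, f(m) = 2.441111 > 0 → root in [2.965000, 3.212500]
step 3: m = 3.088750, f(m) = -0.450376 < 0 → root in [3.088750, 3.212500]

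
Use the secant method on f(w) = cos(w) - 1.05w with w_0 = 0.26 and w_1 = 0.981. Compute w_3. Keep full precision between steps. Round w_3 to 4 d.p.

0.7160

f(w_0) = 0.693390, f(w_1) = -0.473858
w_2 = 0.981000 - (-0.473858)·(0.981000 - 0.260000)/(-0.473858 - (0.693390)) = 0.688302; f(w_2) = 0.049609
w_3 = 0.688302 - (0.049609)·(0.688302 - 0.981000)/(0.049609 - (-0.473858)) = 0.716041; f(w_3) = 0.002568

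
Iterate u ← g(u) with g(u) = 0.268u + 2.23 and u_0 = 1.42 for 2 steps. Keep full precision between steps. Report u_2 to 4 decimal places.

u_1 = g(1.420000) = 2.610560
u_2 = g(2.610560) = 2.929630

2.9296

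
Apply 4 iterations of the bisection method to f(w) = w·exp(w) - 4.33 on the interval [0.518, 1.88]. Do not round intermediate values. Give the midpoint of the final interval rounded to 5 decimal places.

f(0.518000) = -3.460451, f(1.880000) = 7.990589 (opposite signs)
step 1: m = 1.199000, f(m) = -0.353159 < 0 → root in [1.199000, 1.880000]
step 2: m = 1.539500, f(m) = 2.847547 > 0 → root in [1.199000, 1.539500]
step 3: m = 1.369250, f(m) = 1.054439 > 0 → root in [1.199000, 1.369250]
step 4: m = 1.284125, f(m) = 0.307626 > 0 → root in [1.199000, 1.284125]
Midpoint of [1.199000, 1.284125] = 1.241562

1.24156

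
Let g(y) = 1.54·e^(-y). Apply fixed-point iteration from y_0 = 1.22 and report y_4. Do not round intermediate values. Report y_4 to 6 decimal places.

0.862682

y_1 = g(1.220000) = 0.454654
y_2 = g(0.454654) = 0.977388
y_3 = g(0.977388) = 0.579491
y_4 = g(0.579491) = 0.862682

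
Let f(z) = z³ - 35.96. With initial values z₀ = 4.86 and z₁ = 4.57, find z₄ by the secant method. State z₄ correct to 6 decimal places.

Secant update: z_(k+1) = z_k − f(z_k)·(z_k − z_(k-1))/(f(z_k) − f(z_(k-1))).
f(z_0) = 78.831256, f(z_1) = 59.483993
z_2 = 4.570000 - (59.483993)·(4.570000 - 4.860000)/(59.483993 - (78.831256)) = 3.678383; f(z_2) = 13.810347
z_3 = 3.678383 - (13.810347)·(3.678383 - 4.570000)/(13.810347 - (59.483993)) = 3.408784; f(z_3) = 3.649417
z_4 = 3.408784 - (3.649417)·(3.408784 - 3.678383)/(3.649417 - (13.810347)) = 3.311955; f(z_4) = 0.368971

3.311955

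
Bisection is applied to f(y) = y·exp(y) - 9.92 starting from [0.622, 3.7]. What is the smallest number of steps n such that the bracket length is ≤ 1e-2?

9

Initial width b − a = 3.7 − 0.622 = 3.078000.
After n steps the width is (b−a)/2^n; need (b−a)/2^n ≤ 1e-2.
So n ≥ log₂(3.078000/1e-2) = log₂(307.8000) ≈ 8.2658.
Hence n = 9.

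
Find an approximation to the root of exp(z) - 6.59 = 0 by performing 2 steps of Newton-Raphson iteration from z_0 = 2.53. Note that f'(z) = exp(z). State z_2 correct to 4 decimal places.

1.8991

Newton update: z ← z − f(z)/f'(z).
z_0 = 2.530000: f = 5.963506, f' = 12.553506 → z_1 = 2.530000 - (5.963506)/(12.553506) = 2.054953
z_1 = 2.054953: f = 1.216471, f' = 7.806471 → z_2 = 2.054953 - (1.216471)/(7.806471) = 1.899124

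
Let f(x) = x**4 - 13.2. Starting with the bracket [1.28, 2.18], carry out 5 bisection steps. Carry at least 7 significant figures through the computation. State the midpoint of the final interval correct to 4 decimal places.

1.9128

f(1.280000) = -10.515645, f(2.180000) = 9.385306 (opposite signs)
step 1: m = 1.730000, f(m) = -4.242550 < 0 → root in [1.730000, 2.180000]
step 2: m = 1.955000, f(m) = 1.407875 > 0 → root in [1.730000, 1.955000]
step 3: m = 1.842500, f(m) = -1.675291 < 0 → root in [1.842500, 1.955000]
step 4: m = 1.898750, f(m) = -0.202161 < 0 → root in [1.898750, 1.955000]
step 5: m = 1.926875, f(m) = 0.585235 > 0 → root in [1.898750, 1.926875]
Midpoint of [1.898750, 1.926875] = 1.912813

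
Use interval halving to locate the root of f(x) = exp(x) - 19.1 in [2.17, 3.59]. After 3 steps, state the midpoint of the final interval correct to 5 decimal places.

f(2.170000) = -10.341716, f(3.590000) = 17.134076 (opposite signs)
step 1: m = 2.880000, f(m) = -1.285727 < 0 → root in [2.880000, 3.590000]
step 2: m = 3.235000, f(m) = 6.306372 > 0 → root in [2.880000, 3.235000]
step 3: m = 3.057500, f(m) = 2.174305 > 0 → root in [2.880000, 3.057500]
Midpoint of [2.880000, 3.057500] = 2.968750

2.96875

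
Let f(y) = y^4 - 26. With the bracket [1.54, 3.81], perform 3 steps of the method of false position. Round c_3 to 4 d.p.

2.0466

f(1.540000) = -20.375513, f(3.810000) = 184.717159
step 1: c = 1.765520, f(c) = -16.283941 < 0 → new bracket [1.765520, 3.810000]
step 2: c = 1.931152, f(c) = -12.091977 < 0 → new bracket [1.931152, 3.810000]
step 3: c = 2.046588, f(c) = -8.456273 < 0 → new bracket [2.046588, 3.810000]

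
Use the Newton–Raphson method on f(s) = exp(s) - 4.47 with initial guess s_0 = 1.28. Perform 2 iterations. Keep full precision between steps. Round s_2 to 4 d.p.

Newton update: s ← s − f(s)/f'(s).
f'(s) = exp(s)
s_0 = 1.280000: f = -0.873360, f' = 3.596640 → s_1 = 1.280000 - (-0.873360)/(3.596640) = 1.522827
s_1 = 1.522827: f = 0.115168, f' = 4.585168 → s_2 = 1.522827 - (0.115168)/(4.585168) = 1.497709

1.4977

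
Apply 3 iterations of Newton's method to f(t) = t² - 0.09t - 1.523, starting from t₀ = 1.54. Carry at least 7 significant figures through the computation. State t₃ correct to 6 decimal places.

1.279919

f'(t) = 2t - 0.09
t_0 = 1.540000: f = 0.710000, f' = 2.990000 → t_1 = 1.540000 - (0.710000)/(2.990000) = 1.302542
t_1 = 1.302542: f = 0.056386, f' = 2.515084 → t_2 = 1.302542 - (0.056386)/(2.515084) = 1.280123
t_2 = 1.280123: f = 0.000503, f' = 2.470245 → t_3 = 1.280123 - (0.000503)/(2.470245) = 1.279919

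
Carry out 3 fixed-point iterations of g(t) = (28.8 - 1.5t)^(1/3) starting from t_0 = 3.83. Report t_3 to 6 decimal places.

2.902083

t_1 = g(3.830000) = 2.846132
t_2 = g(2.846132) = 2.905610
t_3 = g(2.905610) = 2.902083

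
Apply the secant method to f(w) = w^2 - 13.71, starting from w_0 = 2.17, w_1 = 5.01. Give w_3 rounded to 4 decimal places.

3.6594

f(w_0) = -9.001100, f(w_1) = 11.390100
w_2 = 5.010000 - (11.390100)·(5.010000 - 2.170000)/(11.390100 - (-9.001100)) = 3.423635; f(w_2) = -1.988723
w_3 = 3.423635 - (-1.988723)·(3.423635 - 5.010000)/(-1.988723 - (11.390100)) = 3.659444; f(w_3) = -0.318473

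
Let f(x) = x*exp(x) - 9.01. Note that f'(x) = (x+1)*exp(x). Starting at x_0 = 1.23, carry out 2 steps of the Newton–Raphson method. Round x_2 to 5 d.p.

Newton update: x ← x − f(x)/f'(x).
x_0 = 1.230000: f = -4.801888, f' = 7.629342 → x_1 = 1.230000 - (-4.801888)/(7.629342) = 1.859397
x_1 = 1.859397: f = 2.927083, f' = 18.356950 → x_2 = 1.859397 - (2.927083)/(18.356950) = 1.699944

1.69994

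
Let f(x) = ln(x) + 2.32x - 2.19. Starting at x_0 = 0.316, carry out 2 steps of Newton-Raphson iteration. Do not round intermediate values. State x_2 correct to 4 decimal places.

f'(x) = 1/x + 2.32
x_0 = 0.316000: f = -2.608893, f' = 5.484557 → x_1 = 0.316000 - (-2.608893)/(5.484557) = 0.791680
x_1 = 0.791680: f = -0.586901, f' = 3.583137 → x_2 = 0.791680 - (-0.586901)/(3.583137) = 0.955475

0.9555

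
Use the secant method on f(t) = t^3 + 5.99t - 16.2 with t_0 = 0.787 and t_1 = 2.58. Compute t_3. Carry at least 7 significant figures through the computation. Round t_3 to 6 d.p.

1.706189

f(t_0) = -10.998427, f(t_1) = 16.427712
t_2 = 2.580000 - (16.427712)·(2.580000 - 0.787000)/(16.427712 - (-10.998427)) = 1.506029; f(t_2) = -3.763031
t_3 = 1.506029 - (-3.763031)·(1.506029 - 2.580000)/(-3.763031 - (16.427712)) = 1.706189; f(t_3) = -1.013073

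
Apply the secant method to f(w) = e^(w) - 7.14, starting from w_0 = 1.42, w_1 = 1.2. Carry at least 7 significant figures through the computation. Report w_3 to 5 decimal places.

1.85850

f(w_0) = -3.002880, f(w_1) = -3.819883
w_2 = 1.200000 - (-3.819883)·(1.200000 - 1.420000)/(-3.819883 - (-3.002880)) = 2.228605; f(w_2) = 2.146906
w_3 = 2.228605 - (2.146906)·(2.228605 - 1.200000)/(2.146906 - (-3.819883)) = 1.858504; f(w_3) = -0.725868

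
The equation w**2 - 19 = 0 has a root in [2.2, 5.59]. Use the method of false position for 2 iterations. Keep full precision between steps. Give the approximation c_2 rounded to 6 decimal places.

4.315181

False-position update: c = (a·f(b) − b·f(a))/(f(b) − f(a)); replace the endpoint whose sign matches f(c).
f(2.200000) = -14.160000, f(5.590000) = 12.248100
step 1: c = 4.017715, f(c) = -2.857966 < 0 → new bracket [4.017715, 5.590000]
step 2: c = 4.315181, f(c) = -0.379215 < 0 → new bracket [4.315181, 5.590000]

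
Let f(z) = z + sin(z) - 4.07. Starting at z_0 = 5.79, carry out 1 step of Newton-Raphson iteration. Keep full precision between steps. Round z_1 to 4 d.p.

5.1272

f'(z) = 1 + cos(z)
z_0 = 5.790000: f = 1.246566, f' = 1.880829 → z_1 = 5.790000 - (1.246566)/(1.880829) = 5.127225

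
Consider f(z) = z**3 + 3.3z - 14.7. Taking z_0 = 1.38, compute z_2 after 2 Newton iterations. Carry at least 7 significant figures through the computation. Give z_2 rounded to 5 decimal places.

f'(z) = 3z**2 + 3.3
z_0 = 1.380000: f = -7.517928, f' = 9.013200 → z_1 = 1.380000 - (-7.517928)/(9.013200) = 2.214102
z_1 = 2.214102: f = 3.460613, f' = 18.006743 → z_2 = 2.214102 - (3.460613)/(18.006743) = 2.021918

2.02192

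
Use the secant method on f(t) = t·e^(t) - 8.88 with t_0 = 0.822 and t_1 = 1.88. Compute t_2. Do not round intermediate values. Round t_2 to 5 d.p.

f(t_0) = -7.009913, f(t_1) = 3.440589
t_2 = 1.880000 - (3.440589)·(1.880000 - 0.822000)/(3.440589 - (-7.009913)) = 1.531678; f(t_2) = -1.794565

1.53168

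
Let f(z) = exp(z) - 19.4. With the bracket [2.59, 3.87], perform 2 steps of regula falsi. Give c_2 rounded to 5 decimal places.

2.90618

f(2.590000) = -6.070228, f(3.870000) = 28.542386
step 1: c = 2.814482, f(c) = -2.715477 < 0 → new bracket [2.814482, 3.870000]
step 2: c = 2.906178, f(c) = -1.113227 < 0 → new bracket [2.906178, 3.870000]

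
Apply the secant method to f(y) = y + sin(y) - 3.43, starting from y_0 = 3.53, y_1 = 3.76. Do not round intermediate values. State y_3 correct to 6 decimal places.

Secant update: y_(k+1) = y_k − f(y_k)·(y_k − y_(k-1))/(f(y_k) − f(y_(k-1))).
f(y_0) = -0.278715, f(y_1) = -0.249738
y_2 = 3.760000 - (-0.249738)·(3.760000 - 3.530000)/(-0.249738 - (-0.278715)) = 5.742277; f(y_2) = 1.797361
y_3 = 5.742277 - (1.797361)·(5.742277 - 3.760000)/(1.797361 - (-0.249738)) = 4.001830; f(y_3) = -0.186167

4.001830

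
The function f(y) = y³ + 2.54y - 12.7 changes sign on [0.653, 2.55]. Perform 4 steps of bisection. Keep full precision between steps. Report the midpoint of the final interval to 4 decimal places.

2.0165

f(0.653000) = -10.762935, f(2.550000) = 10.358375 (opposite signs)
step 1: m = 1.601500, f(m) = -4.524659 < 0 → root in [1.601500, 2.550000]
step 2: m = 2.075750, f(m) = 1.516268 > 0 → root in [1.601500, 2.075750]
step 3: m = 1.838625, f(m) = -1.814344 < 0 → root in [1.838625, 2.075750]
step 4: m = 1.957187, f(m) = -0.231575 < 0 → root in [1.957187, 2.075750]
Midpoint of [1.957187, 2.075750] = 2.016469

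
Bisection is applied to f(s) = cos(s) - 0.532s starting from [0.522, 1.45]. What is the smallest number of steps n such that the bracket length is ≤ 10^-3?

10

Initial width b − a = 1.45 − 0.522 = 0.928000.
After n steps the width is (b−a)/2^n; need (b−a)/2^n ≤ 10^-3.
So n ≥ log₂(0.928000/10^-3) = log₂(928.0000) ≈ 9.8580.
Hence n = 10.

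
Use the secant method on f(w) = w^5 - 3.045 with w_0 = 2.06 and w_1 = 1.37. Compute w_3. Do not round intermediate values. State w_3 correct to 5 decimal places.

1.26310

f(w_0) = 34.051770, f(w_1) = 1.781172
w_2 = 1.370000 - (1.781172)·(1.370000 - 2.060000)/(1.781172 - (34.051770)) = 1.331916; f(w_2) = 1.146634
w_3 = 1.331916 - (1.146634)·(1.331916 - 1.370000)/(1.146634 - (1.781172)) = 1.263095; f(w_3) = 0.169999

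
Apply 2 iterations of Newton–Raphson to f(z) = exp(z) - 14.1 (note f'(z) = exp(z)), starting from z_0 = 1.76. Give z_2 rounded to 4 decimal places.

z_0 = 1.760000: f = -8.287563, f' = 5.812437 → z_1 = 1.760000 - (-8.287563)/(5.812437) = 3.185833
z_1 = 3.185833: f = 10.087418, f' = 24.187418 → z_2 = 3.185833 - (10.087418)/(24.187418) = 2.768780

2.7688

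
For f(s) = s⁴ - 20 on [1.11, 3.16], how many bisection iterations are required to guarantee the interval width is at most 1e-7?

25

Initial width b − a = 3.16 − 1.11 = 2.050000.
After n steps the width is (b−a)/2^n; need (b−a)/2^n ≤ 1e-7.
So n ≥ log₂(2.050000/1e-7) = log₂(20500000.0000) ≈ 24.2891.
Hence n = 25.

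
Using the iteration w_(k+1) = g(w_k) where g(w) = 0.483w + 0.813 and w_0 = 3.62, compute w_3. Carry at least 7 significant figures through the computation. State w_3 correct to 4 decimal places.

1.8032

w_1 = g(3.620000) = 2.561460
w_2 = g(2.561460) = 2.050185
w_3 = g(2.050185) = 1.803239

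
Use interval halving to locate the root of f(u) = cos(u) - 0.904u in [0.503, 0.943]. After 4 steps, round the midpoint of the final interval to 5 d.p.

0.79175

f(0.503000) = 0.421428, f(0.943000) = -0.265109 (opposite signs)
step 1: m = 0.723000, f(m) = 0.096232 > 0 → root in [0.723000, 0.943000]
step 2: m = 0.833000, f(m) = -0.080373 < 0 → root in [0.723000, 0.833000]
step 3: m = 0.778000, f(m) = 0.009007 > 0 → root in [0.778000, 0.833000]
step 4: m = 0.805500, f(m) = -0.035421 < 0 → root in [0.778000, 0.805500]
Midpoint of [0.778000, 0.805500] = 0.791750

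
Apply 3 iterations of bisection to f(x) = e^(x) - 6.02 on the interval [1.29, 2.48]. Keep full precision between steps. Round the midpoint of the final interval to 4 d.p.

1.8106

f(1.290000) = -2.387213, f(2.480000) = 5.921264 (opposite signs)
step 1: m = 1.885000, f(m) = 0.566354 > 0 → root in [1.290000, 1.885000]
step 2: m = 1.587500, f(m) = -1.128495 < 0 → root in [1.587500, 1.885000]
step 3: m = 1.736250, f(m) = -0.343982 < 0 → root in [1.736250, 1.885000]
Midpoint of [1.736250, 1.885000] = 1.810625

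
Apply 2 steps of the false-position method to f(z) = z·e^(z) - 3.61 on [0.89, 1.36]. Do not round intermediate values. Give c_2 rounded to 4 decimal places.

1.1408

False-position update: c = (a·f(b) − b·f(a))/(f(b) − f(a)); replace the endpoint whose sign matches f(c).
f(0.890000) = -1.442735, f(1.360000) = 1.688823
step 1: c = 1.106533, f(c) = -0.264004 < 0 → new bracket [1.106533, 1.360000]
step 2: c = 1.140799, f(c) = -0.040133 < 0 → new bracket [1.140799, 1.360000]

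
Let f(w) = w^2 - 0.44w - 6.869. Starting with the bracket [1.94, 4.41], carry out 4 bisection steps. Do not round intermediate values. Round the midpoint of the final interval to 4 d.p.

f(1.940000) = -3.959000, f(4.410000) = 10.638700 (opposite signs)
step 1: m = 3.175000, f(m) = 1.814625 > 0 → root in [1.940000, 3.175000]
step 2: m = 2.557500, f(m) = -1.453494 < 0 → root in [2.557500, 3.175000]
step 3: m = 2.866250, f(m) = 0.085239 > 0 → root in [2.557500, 2.866250]
step 4: m = 2.711875, f(m) = -0.707959 < 0 → root in [2.711875, 2.866250]
Midpoint of [2.711875, 2.866250] = 2.789062

2.7891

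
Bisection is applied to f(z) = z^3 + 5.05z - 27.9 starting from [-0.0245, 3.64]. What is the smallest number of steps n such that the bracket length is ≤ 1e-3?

Initial width b − a = 3.64 − -0.0245 = 3.664500.
After n steps the width is (b−a)/2^n; need (b−a)/2^n ≤ 1e-3.
So n ≥ log₂(3.664500/1e-3) = log₂(3664.5000) ≈ 11.8394.
Hence n = 12.

12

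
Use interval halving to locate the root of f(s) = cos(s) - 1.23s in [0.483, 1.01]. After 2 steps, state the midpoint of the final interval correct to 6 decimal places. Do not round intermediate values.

0.680625

f(0.483000) = 0.291516, f(1.010000) = -0.710439 (opposite signs)
step 1: m = 0.746500, f(m) = -0.184125 < 0 → root in [0.483000, 0.746500]
step 2: m = 0.614750, f(m) = 0.060775 > 0 → root in [0.614750, 0.746500]
Midpoint of [0.614750, 0.746500] = 0.680625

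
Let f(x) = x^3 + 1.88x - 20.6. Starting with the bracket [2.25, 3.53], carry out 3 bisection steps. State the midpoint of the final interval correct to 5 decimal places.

2.49000

f(2.250000) = -4.979375, f(3.530000) = 30.023377 (opposite signs)
step 1: m = 2.890000, f(m) = 8.970769 > 0 → root in [2.250000, 2.890000]
step 2: m = 2.570000, f(m) = 1.206193 > 0 → root in [2.250000, 2.570000]
step 3: m = 2.410000, f(m) = -2.071679 < 0 → root in [2.410000, 2.570000]
Midpoint of [2.410000, 2.570000] = 2.490000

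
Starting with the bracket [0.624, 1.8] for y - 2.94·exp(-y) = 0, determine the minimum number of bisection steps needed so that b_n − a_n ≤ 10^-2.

7

Initial width b − a = 1.8 − 0.624 = 1.176000.
After n steps the width is (b−a)/2^n; need (b−a)/2^n ≤ 10^-2.
So n ≥ log₂(1.176000/10^-2) = log₂(117.6000) ≈ 6.8777.
Hence n = 7.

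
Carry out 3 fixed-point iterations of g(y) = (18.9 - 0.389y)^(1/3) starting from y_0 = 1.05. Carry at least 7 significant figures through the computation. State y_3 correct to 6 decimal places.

y_1 = g(1.050000) = 2.644384
y_2 = g(2.644384) = 2.614482
y_3 = g(2.614482) = 2.615049

2.615049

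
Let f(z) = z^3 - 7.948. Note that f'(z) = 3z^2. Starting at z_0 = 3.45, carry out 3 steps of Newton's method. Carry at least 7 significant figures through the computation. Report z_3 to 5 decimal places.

Newton update: z ← z − f(z)/f'(z).
z_0 = 3.450000: f = 33.115625, f' = 35.707500 → z_1 = 3.450000 - (33.115625)/(35.707500) = 2.522586
z_1 = 2.522586: f = 8.104331, f' = 19.090325 → z_2 = 2.522586 - (8.104331)/(19.090325) = 2.098061
z_2 = 2.098061: f = 1.287367, f' = 13.205577 → z_3 = 2.098061 - (1.287367)/(13.205577) = 2.000574

2.00057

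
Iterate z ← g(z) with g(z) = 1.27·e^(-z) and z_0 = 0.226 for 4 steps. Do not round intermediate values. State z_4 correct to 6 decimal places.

0.570175

z_1 = g(0.226000) = 1.013102
z_2 = g(1.013102) = 0.461125
z_3 = g(0.461125) = 0.800828
z_4 = g(0.800828) = 0.570175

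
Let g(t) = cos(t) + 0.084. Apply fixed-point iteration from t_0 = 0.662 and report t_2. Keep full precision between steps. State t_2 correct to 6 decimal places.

t_1 = g(0.662000) = 0.872764
t_2 = g(0.872764) = 0.726711

0.726711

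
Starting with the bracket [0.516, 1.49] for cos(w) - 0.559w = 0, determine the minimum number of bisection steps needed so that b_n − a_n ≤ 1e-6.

Initial width b − a = 1.49 − 0.516 = 0.974000.
After n steps the width is (b−a)/2^n; need (b−a)/2^n ≤ 1e-6.
So n ≥ log₂(0.974000/1e-6) = log₂(974000.0000) ≈ 19.8936.
Hence n = 20.

20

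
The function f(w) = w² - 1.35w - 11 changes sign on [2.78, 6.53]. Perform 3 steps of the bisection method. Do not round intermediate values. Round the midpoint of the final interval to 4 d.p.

3.9519

f(2.780000) = -7.024600, f(6.530000) = 22.825400 (opposite signs)
step 1: m = 4.655000, f(m) = 4.384775 > 0 → root in [2.780000, 4.655000]
step 2: m = 3.717500, f(m) = -2.198819 < 0 → root in [3.717500, 4.655000]
step 3: m = 4.186250, f(m) = 0.873252 > 0 → root in [3.717500, 4.186250]
Midpoint of [3.717500, 4.186250] = 3.951875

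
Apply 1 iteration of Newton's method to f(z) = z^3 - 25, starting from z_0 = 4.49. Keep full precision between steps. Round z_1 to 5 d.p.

Newton update: z ← z − f(z)/f'(z).
f'(z) = 3z^2
z_0 = 4.490000: f = 65.518849, f' = 60.480300 → z_1 = 4.490000 - (65.518849)/(60.480300) = 3.406691

3.40669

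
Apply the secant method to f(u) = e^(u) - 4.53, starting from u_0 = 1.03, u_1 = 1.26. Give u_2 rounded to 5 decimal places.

f(u_0) = -1.728934, f(u_1) = -1.004579
u_2 = 1.260000 - (-1.004579)·(1.260000 - 1.030000)/(-1.004579 - (-1.728934)) = 1.578977; f(u_2) = 0.319994

1.57898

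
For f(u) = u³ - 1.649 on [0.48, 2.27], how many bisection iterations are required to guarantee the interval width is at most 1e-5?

18

Initial width b − a = 2.27 − 0.48 = 1.790000.
After n steps the width is (b−a)/2^n; need (b−a)/2^n ≤ 1e-5.
So n ≥ log₂(1.790000/1e-5) = log₂(179000.0000) ≈ 17.4496.
Hence n = 18.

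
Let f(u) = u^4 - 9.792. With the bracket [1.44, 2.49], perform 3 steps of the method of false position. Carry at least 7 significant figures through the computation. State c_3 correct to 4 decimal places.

1.7354

f(1.440000) = -5.492183, f(2.490000) = 28.649240
step 1: c = 1.608909, f(c) = -3.091212 < 0 → new bracket [1.608909, 2.490000]
step 2: c = 1.694719, f(c) = -1.543206 < 0 → new bracket [1.694719, 2.490000]
step 3: c = 1.735367, f(c) = -0.722869 < 0 → new bracket [1.735367, 2.490000]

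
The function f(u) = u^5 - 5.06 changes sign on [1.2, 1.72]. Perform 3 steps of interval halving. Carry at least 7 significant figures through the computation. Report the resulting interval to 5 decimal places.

f(1.200000) = -2.571680, f(1.720000) = 9.993665 (opposite signs)
step 1: m = 1.460000, f(m) = 1.573829 > 0 → root in [1.200000, 1.460000]
step 2: m = 1.330000, f(m) = -0.898420 < 0 → root in [1.330000, 1.460000]
step 3: m = 1.395000, f(m) = 0.222884 > 0 → root in [1.330000, 1.395000]

[1.33000, 1.39500]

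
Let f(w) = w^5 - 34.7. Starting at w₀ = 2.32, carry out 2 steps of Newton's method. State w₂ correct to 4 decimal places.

2.0363

f'(w) = 5w⁴
w_0 = 2.320000: f = 32.510933, f' = 144.851149 → w_1 = 2.320000 - (32.510933)/(144.851149) = 2.095556
w_1 = 2.095556: f = 5.710724, f' = 96.420040 → w_2 = 2.095556 - (5.710724)/(96.420040) = 2.036329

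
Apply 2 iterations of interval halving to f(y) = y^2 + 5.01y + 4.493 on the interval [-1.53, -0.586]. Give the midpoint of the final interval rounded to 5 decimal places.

f(-1.530000) = -0.831400, f(-0.586000) = 1.900536 (opposite signs)
step 1: m = -1.058000, f(m) = 0.311784 > 0 → root in [-1.530000, -1.058000]
step 2: m = -1.294000, f(m) = -0.315504 < 0 → root in [-1.294000, -1.058000]
Midpoint of [-1.294000, -1.058000] = -1.176000

-1.17600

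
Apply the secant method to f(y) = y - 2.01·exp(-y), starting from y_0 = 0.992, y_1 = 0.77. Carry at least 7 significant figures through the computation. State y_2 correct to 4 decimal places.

Secant update: y_(k+1) = y_k − f(y_k)·(y_k − y_(k-1))/(f(y_k) − f(y_(k-1))).
f(y_0) = 0.246623, f(y_1) = -0.160656
y_2 = 0.770000 - (-0.160656)·(0.770000 - 0.992000)/(-0.160656 - (0.246623)) = 0.857571; f(y_2) = 0.004946

0.8576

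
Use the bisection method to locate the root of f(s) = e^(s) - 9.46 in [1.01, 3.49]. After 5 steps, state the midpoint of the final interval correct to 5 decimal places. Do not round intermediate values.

2.21125

f(1.010000) = -6.714399, f(3.490000) = 23.325948 (opposite signs)
step 1: m = 2.250000, f(m) = 0.027736 > 0 → root in [1.010000, 2.250000]
step 2: m = 1.630000, f(m) = -4.356125 < 0 → root in [1.630000, 2.250000]
step 3: m = 1.940000, f(m) = -2.501249 < 0 → root in [1.940000, 2.250000]
step 4: m = 2.095000, f(m) = -1.334559 < 0 → root in [2.095000, 2.250000]
step 5: m = 2.172500, f(m) = -0.679793 < 0 → root in [2.172500, 2.250000]
Midpoint of [2.172500, 2.250000] = 2.211250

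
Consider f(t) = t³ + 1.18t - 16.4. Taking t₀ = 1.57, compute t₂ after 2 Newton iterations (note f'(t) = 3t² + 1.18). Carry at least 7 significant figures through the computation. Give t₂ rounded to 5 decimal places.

2.44522

t_0 = 1.570000: f = -10.677507, f' = 8.574700 → t_1 = 1.570000 - (-10.677507)/(8.574700) = 2.815234
t_1 = 2.815234: f = 9.234230, f' = 24.956625 → t_2 = 2.815234 - (9.234230)/(24.956625) = 2.445223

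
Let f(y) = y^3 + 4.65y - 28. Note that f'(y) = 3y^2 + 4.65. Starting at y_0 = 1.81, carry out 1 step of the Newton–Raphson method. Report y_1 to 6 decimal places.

y_0 = 1.810000: f = -13.653759, f' = 14.478300 → y_1 = 1.810000 - (-13.653759)/(14.478300) = 2.753050

2.753050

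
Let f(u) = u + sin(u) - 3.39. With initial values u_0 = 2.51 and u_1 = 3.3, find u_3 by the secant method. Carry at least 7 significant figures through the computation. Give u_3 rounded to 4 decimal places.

3.4989

f(u_0) = -0.289569, f(u_1) = -0.247746
u_2 = 3.300000 - (-0.247746)·(3.300000 - 2.510000)/(-0.247746 - (-0.289569)) = 7.979657; f(u_2) = 5.581770
u_3 = 7.979657 - (5.581770)·(7.979657 - 3.300000)/(5.581770 - (-0.247746)) = 3.498878; f(u_3) = -0.240854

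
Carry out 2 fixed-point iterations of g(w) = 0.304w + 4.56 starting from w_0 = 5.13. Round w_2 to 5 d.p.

6.42033

w_1 = g(5.130000) = 6.119520
w_2 = g(6.119520) = 6.420334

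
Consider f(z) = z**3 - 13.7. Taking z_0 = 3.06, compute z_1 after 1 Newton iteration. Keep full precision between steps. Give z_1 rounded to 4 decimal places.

2.5277

Newton update: z ← z − f(z)/f'(z).
f'(z) = 3z**2
z_0 = 3.060000: f = 14.952616, f' = 28.090800 → z_1 = 3.060000 - (14.952616)/(28.090800) = 2.527704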